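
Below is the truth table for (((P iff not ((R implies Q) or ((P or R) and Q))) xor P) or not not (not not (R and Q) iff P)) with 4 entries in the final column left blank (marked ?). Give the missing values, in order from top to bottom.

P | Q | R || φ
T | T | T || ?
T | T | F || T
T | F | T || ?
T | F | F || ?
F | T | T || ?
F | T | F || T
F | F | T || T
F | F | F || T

T, F, T, T

Row P=T, Q=T, R=T: ((P iff not ((R implies Q) or ((P or R) and Q))) xor P) = T, not not (not not (R and Q) iff P) = T, so the formula = T.
Row P=T, Q=F, R=T: ((P iff not ((R implies Q) or ((P or R) and Q))) xor P) = F, not not (not not (R and Q) iff P) = F, so the formula = F.
Row P=T, Q=F, R=F: ((P iff not ((R implies Q) or ((P or R) and Q))) xor P) = T, not not (not not (R and Q) iff P) = F, so the formula = T.
Row P=F, Q=T, R=T: ((P iff not ((R implies Q) or ((P or R) and Q))) xor P) = T, not not (not not (R and Q) iff P) = F, so the formula = T.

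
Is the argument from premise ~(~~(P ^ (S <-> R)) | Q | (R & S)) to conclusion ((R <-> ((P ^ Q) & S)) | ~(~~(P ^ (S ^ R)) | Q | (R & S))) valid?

no

P | Q | R | S | φ | ψ
- | - | - | - | - | -
T | T | T | T | F | F
T | T | T | F | F | F
T | T | F | T | F | T
T | T | F | F | F | T
T | F | T | T | F | T
T | F | T | F | F | T
T | F | F | T | F | T
T | F | F | F | T | T
F | T | T | T | F | T
F | T | T | F | F | F
F | T | F | T | F | F
F | T | F | F | F | T
F | F | T | T | F | F
F | F | T | F | T | F
F | F | F | T | T | T
F | F | F | F | F | T
At P=F, Q=F, R=T, S=F we have φ true but ψ false, so φ does not entail ψ.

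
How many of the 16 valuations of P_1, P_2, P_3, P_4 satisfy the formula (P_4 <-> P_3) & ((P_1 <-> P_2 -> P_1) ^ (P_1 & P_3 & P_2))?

P_1  P_2  P_3  P_4  |  (P_4 <-> P_3)  (P_2 -> P_1)  (P_1 <-> (P_2 -> P_1))  (P_1 & P_3 & P_2)  φ
 T    T    T    T   |        T             T                  T                     T          F
 T    T    T    F   |        F             T                  T                     T          F
 T    T    F    T   |        F             T                  T                     F          F
 T    T    F    F   |        T             T                  T                     F          T
 T    F    T    T   |        T             T                  T                     F          T
 T    F    T    F   |        F             T                  T                     F          F
 T    F    F    T   |        F             T                  T                     F          F
 T    F    F    F   |        T             T                  T                     F          T
 F    T    T    T   |        T             F                  T                     F          T
 F    T    T    F   |        F             F                  T                     F          F
 F    T    F    T   |        F             F                  T                     F          F
 F    T    F    F   |        T             F                  T                     F          T
 F    F    T    T   |        T             T                  F                     F          F
 F    F    T    F   |        F             T                  F                     F          F
 F    F    F    T   |        F             T                  F                     F          F
 F    F    F    F   |        T             T                  F                     F          F
The formula is true on 5 of the 16 rows.

5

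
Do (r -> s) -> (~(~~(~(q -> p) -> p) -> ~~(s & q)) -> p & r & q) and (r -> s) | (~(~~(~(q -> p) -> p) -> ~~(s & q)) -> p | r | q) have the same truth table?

not equivalent

p | q | r | s || φ | ψ
F | F | F | F || F | T
F | F | F | T || F | T
F | F | T | F || T | T
F | F | T | T || F | T
F | T | F | F || T | T
F | T | F | T || T | T
F | T | T | F || T | T
F | T | T | T || T | T
T | F | F | F || F | T
T | F | F | T || F | T
T | F | T | F || T | T
T | F | T | T || F | T
T | T | F | F || F | T
T | T | F | T || T | T
T | T | T | F || T | T
T | T | T | T || T | T
The columns differ at p=F, q=F, r=F, s=F (φ=F, ψ=T), so they are not equivalent.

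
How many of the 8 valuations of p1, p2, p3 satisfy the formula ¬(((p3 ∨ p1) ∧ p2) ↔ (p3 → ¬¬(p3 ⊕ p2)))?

p1 | p2 | p3 | (p3 ∨ p1) | ((p3 ∨ p1) ∧ p2) | (p3 ⊕ p2) | ¬(p3 ⊕ p2) | ¬¬(p3 ⊕ p2) | (p3 → ¬¬(p3 ⊕ p2)) | φ
-- | -- | -- | --------- | ---------------- | --------- | ---------- | ----------- | ------------------ | -
T  | T  | T  |     T     |        T         |     F     |     T      |      F      |         F          | T
T  | T  | F  |     T     |        T         |     T     |     F      |      T      |         T          | F
T  | F  | T  |     T     |        F         |     T     |     F      |      T      |         T          | T
T  | F  | F  |     T     |        F         |     F     |     T      |      F      |         T          | T
F  | T  | T  |     T     |        T         |     F     |     T      |      F      |         F          | T
F  | T  | F  |     F     |        F         |     T     |     F      |      T      |         T          | T
F  | F  | T  |     T     |        F         |     T     |     F      |      T      |         T          | T
F  | F  | F  |     F     |        F         |     F     |     T      |      F      |         T          | T
The formula is true on 7 of the 8 rows.

7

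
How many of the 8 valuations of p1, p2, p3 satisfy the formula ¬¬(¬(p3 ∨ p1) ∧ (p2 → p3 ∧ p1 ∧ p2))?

p1 | p2 | p3 || (p3 ∨ p1) | ¬(p3 ∨ p1) | (p1 ∧ p2) | (p3 ∧ (p1 ∧ p2)) | (p2 → (p3 ∧ (p1 ∧ p2))) | φ
1  | 1  | 1  ||     1     |     0      |     1     |        1         |            1            | 0
1  | 1  | 0  ||     1     |     0      |     1     |        0         |            0            | 0
1  | 0  | 1  ||     1     |     0      |     0     |        0         |            1            | 0
1  | 0  | 0  ||     1     |     0      |     0     |        0         |            1            | 0
0  | 1  | 1  ||     1     |     0      |     0     |        0         |            0            | 0
0  | 1  | 0  ||     0     |     1      |     0     |        0         |            0            | 0
0  | 0  | 1  ||     1     |     0      |     0     |        0         |            1            | 0
0  | 0  | 0  ||     0     |     1      |     0     |        0         |            1            | 1
The formula is true on 1 of the 8 rows.

1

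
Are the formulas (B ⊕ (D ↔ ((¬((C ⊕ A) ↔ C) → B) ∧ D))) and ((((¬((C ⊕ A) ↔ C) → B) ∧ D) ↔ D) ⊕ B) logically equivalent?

equivalent

  A      B      C      D    |    φ      ψ  
 True   True   True   True  |  False  False
 True   True   True  False  |  False  False
 True   True  False   True  |  False  False
 True   True  False  False  |  False  False
 True  False   True   True  |  False  False
 True  False   True  False  |   True   True
 True  False  False   True  |  False  False
 True  False  False  False  |   True   True
False   True   True   True  |  False  False
False   True   True  False  |  False  False
False   True  False   True  |  False  False
False   True  False  False  |  False  False
False  False   True   True  |   True   True
False  False   True  False  |   True   True
False  False  False   True  |   True   True
False  False  False  False  |   True   True
The columns for φ and ψ agree on every row, so they are logically equivalent.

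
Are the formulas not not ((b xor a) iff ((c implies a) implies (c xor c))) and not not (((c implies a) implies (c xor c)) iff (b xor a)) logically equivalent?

equivalent

a | b | c | φ | ψ
- | - | - | - | -
1 | 1 | 1 | 1 | 1
1 | 1 | 0 | 1 | 1
1 | 0 | 1 | 0 | 0
1 | 0 | 0 | 0 | 0
0 | 1 | 1 | 1 | 1
0 | 1 | 0 | 0 | 0
0 | 0 | 1 | 0 | 0
0 | 0 | 0 | 1 | 1
The columns for φ and ψ agree on every row, so they are logically equivalent.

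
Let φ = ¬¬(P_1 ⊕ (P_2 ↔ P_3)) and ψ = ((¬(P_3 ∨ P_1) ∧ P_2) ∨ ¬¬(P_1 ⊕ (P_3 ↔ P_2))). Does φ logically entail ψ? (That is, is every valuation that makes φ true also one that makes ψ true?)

yes

 P_1  |  P_2  |  P_3  |   φ   |   ψ  
----- | ----- | ----- | ----- | -----
 True |  True |  True | False | False
 True |  True | False |  True |  True
 True | False |  True |  True |  True
 True | False | False | False | False
False |  True |  True |  True |  True
False |  True | False | False |  True
False | False |  True | False | False
False | False | False |  True |  True
In every row where φ is true, ψ is also true, so φ ⊨ ψ.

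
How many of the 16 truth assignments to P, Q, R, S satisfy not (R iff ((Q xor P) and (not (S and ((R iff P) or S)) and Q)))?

P | Q | R | S || (Q xor P) | (R iff P) | ((R iff P) or S) | (S and ((R iff P) or S)) | not (S and ((R iff P) or S)) | φ
F | F | F | F ||     F     |     T     |        T         |            F             |              T               | F
F | F | F | T ||     F     |     T     |        T         |            T             |              F               | F
F | F | T | F ||     F     |     F     |        F         |            F             |              T               | T
F | F | T | T ||     F     |     F     |        T         |            T             |              F               | T
F | T | F | F ||     T     |     T     |        T         |            F             |              T               | T
F | T | F | T ||     T     |     T     |        T         |            T             |              F               | F
F | T | T | F ||     T     |     F     |        F         |            F             |              T               | F
F | T | T | T ||     T     |     F     |        T         |            T             |              F               | T
T | F | F | F ||     T     |     F     |        F         |            F             |              T               | F
T | F | F | T ||     T     |     F     |        T         |            T             |              F               | F
T | F | T | F ||     T     |     T     |        T         |            F             |              T               | T
T | F | T | T ||     T     |     T     |        T         |            T             |              F               | T
T | T | F | F ||     F     |     F     |        F         |            F             |              T               | F
T | T | F | T ||     F     |     F     |        T         |            T             |              F               | F
T | T | T | F ||     F     |     T     |        T         |            F             |              T               | T
T | T | T | T ||     F     |     T     |        T         |            T             |              F               | T
The formula is true on 8 of the 16 rows.

8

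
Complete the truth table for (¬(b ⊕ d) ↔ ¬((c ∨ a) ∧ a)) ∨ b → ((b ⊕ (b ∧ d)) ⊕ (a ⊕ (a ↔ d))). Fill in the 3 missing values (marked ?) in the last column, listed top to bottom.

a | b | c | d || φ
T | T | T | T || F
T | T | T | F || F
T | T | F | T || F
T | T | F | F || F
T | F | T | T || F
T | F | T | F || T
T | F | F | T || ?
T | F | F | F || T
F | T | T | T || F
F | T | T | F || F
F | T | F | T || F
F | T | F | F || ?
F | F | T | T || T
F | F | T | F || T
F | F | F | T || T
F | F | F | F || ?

Row a=T, b=F, c=F, d=T: ((¬(b ⊕ d) ↔ ¬((c ∨ a) ∧ a)) ∨ b) = T, ((b ⊕ (b ∧ d)) ⊕ (a ⊕ (a ↔ d))) = F, so the formula = F.
Row a=F, b=T, c=F, d=F: ((¬(b ⊕ d) ↔ ¬((c ∨ a) ∧ a)) ∨ b) = T, ((b ⊕ (b ∧ d)) ⊕ (a ⊕ (a ↔ d))) = F, so the formula = F.
Row a=F, b=F, c=F, d=F: ((¬(b ⊕ d) ↔ ¬((c ∨ a) ∧ a)) ∨ b) = T, ((b ⊕ (b ∧ d)) ⊕ (a ⊕ (a ↔ d))) = T, so the formula = T.

F, F, T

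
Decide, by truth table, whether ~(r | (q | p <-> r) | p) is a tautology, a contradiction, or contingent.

  p      q      r       (q | p)  ((q | p) <-> r)  (r | ((q | p) <-> r) | p)  ~(r | ((q | p) <-> r) | p)
 True   True   True       True         True                  True                      False           
 True   True  False       True        False                  True                      False           
 True  False   True       True         True                  True                      False           
 True  False  False       True        False                  True                      False           
False   True   True       True         True                  True                      False           
False   True  False       True        False                 False                       True           
False  False   True      False        False                  True                      False           
False  False  False      False         True                  True                      False           
1 of 8 rows are True, so the formula is contingent.

contingent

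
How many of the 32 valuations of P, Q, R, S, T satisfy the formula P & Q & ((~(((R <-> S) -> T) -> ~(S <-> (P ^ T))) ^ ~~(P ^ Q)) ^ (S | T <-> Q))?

3

P | Q | R | S | T || φ
F | F | F | F | F || F
F | F | F | F | T || F
F | F | F | T | F || F
F | F | F | T | T || F
F | F | T | F | F || F
F | F | T | F | T || F
F | F | T | T | F || F
F | F | T | T | T || F
F | T | F | F | F || F
F | T | F | F | T || F
F | T | F | T | F || F
F | T | F | T | T || F
F | T | T | F | F || F
F | T | T | F | T || F
F | T | T | T | F || F
F | T | T | T | T || F
T | F | F | F | F || F
T | F | F | F | T || F
T | F | F | T | F || F
T | F | F | T | T || F
T | F | T | F | F || F
T | F | T | F | T || F
T | F | T | T | F || F
T | F | T | T | T || F
T | T | F | F | F || F
T | T | F | F | T || F
T | T | F | T | F || F
T | T | F | T | T || T
T | T | T | F | F || F
T | T | T | F | T || F
T | T | T | T | F || T
T | T | T | T | T || T
The formula is true on 3 of the 32 rows.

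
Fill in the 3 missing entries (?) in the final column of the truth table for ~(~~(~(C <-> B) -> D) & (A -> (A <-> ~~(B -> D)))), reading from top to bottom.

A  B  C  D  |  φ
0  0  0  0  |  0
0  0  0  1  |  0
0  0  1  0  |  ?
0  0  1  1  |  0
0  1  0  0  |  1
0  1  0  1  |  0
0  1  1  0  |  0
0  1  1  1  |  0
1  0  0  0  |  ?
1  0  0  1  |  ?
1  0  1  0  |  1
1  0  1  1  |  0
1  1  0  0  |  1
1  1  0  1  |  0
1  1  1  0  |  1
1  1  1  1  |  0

Row A=0, B=0, C=1, D=0: ~~(~(C <-> B) -> D) = 0, (A -> (A <-> ~~(B -> D))) = 1, (~~(~(C <-> B) -> D) & (A -> (A <-> ~~(B -> D)))) = 0, so the formula = 1.
Row A=1, B=0, C=0, D=0: ~~(~(C <-> B) -> D) = 1, (A -> (A <-> ~~(B -> D))) = 1, (~~(~(C <-> B) -> D) & (A -> (A <-> ~~(B -> D)))) = 1, so the formula = 0.
Row A=1, B=0, C=0, D=1: ~~(~(C <-> B) -> D) = 1, (A -> (A <-> ~~(B -> D))) = 1, (~~(~(C <-> B) -> D) & (A -> (A <-> ~~(B -> D)))) = 1, so the formula = 0.

1, 0, 0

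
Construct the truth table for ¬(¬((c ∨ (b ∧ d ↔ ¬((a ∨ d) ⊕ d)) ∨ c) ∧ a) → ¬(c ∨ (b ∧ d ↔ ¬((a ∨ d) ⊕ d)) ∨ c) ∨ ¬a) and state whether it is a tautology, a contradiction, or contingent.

contradiction

a | b | c | d || φ
T | T | T | T || F
T | T | T | F || F
T | T | F | T || F
T | T | F | F || F
T | F | T | T || F
T | F | T | F || F
T | F | F | T || F
T | F | F | F || F
F | T | T | T || F
F | T | T | F || F
F | T | F | T || F
F | T | F | F || F
F | F | T | T || F
F | F | T | F || F
F | F | F | T || F
F | F | F | F || F
Every row is F, so the formula is a contradiction.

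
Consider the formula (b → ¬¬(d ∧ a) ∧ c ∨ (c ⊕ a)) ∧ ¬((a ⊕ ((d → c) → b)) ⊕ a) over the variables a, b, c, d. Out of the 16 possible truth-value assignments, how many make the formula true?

  a      b      c      d    |    φ  
False  False  False  False  |   True
False  False  False   True  |  False
False  False   True  False  |   True
False  False   True   True  |   True
False   True  False  False  |  False
False   True  False   True  |  False
False   True   True  False  |  False
False   True   True   True  |  False
 True  False  False  False  |   True
 True  False  False   True  |  False
 True  False   True  False  |   True
 True  False   True   True  |   True
 True   True  False  False  |  False
 True   True  False   True  |  False
 True   True   True  False  |  False
 True   True   True   True  |  False
The formula is true on 6 of the 16 rows.

6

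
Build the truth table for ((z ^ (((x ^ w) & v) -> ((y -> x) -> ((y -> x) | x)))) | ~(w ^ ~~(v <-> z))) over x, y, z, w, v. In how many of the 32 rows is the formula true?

x | y | z | w | v || φ
T | T | T | T | T || T
T | T | T | T | F || F
T | T | T | F | T || F
T | T | T | F | F || T
T | T | F | T | T || T
T | T | F | T | F || T
T | T | F | F | T || T
T | T | F | F | F || T
T | F | T | T | T || T
T | F | T | T | F || F
T | F | T | F | T || F
T | F | T | F | F || T
T | F | F | T | T || T
T | F | F | T | F || T
T | F | F | F | T || T
T | F | F | F | F || T
F | T | T | T | T || T
F | T | T | T | F || F
F | T | T | F | T || F
F | T | T | F | F || T
F | T | F | T | T || T
F | T | F | T | F || T
F | T | F | F | T || T
F | T | F | F | F || T
F | F | T | T | T || T
F | F | T | T | F || F
F | F | T | F | T || F
F | F | T | F | F || T
F | F | F | T | T || T
F | F | F | T | F || T
F | F | F | F | T || T
F | F | F | F | F || T
The formula is true on 24 of the 32 rows.

24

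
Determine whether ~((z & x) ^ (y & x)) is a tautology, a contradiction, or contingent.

x | y | z || ~((z & x) ^ (y & x))
T | T | T ||          T          
T | T | F ||          F          
T | F | T ||          F          
T | F | F ||          T          
F | T | T ||          T          
F | T | F ||          T          
F | F | T ||          T          
F | F | F ||          T          
6 of 8 rows are T, so the formula is contingent.

contingent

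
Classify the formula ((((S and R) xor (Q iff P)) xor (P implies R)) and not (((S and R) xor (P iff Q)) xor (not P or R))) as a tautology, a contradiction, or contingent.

contradiction

P | Q | R | S | (S and R) | (Q iff P) | ((S and R) xor (Q iff P)) | (P implies R) | (P iff Q) | ((S and R) xor (P iff Q)) | not P | (not P or R) | φ
- | - | - | - | --------- | --------- | ------------------------- | ------------- | --------- | ------------------------- | ----- | ------------ | -
T | T | T | T |     T     |     T     |             F             |       T       |     T     |             F             |   F   |      T       | F
T | T | T | F |     F     |     T     |             T             |       T       |     T     |             T             |   F   |      T       | F
T | T | F | T |     F     |     T     |             T             |       F       |     T     |             T             |   F   |      F       | F
T | T | F | F |     F     |     T     |             T             |       F       |     T     |             T             |   F   |      F       | F
T | F | T | T |     T     |     F     |             T             |       T       |     F     |             T             |   F   |      T       | F
T | F | T | F |     F     |     F     |             F             |       T       |     F     |             F             |   F   |      T       | F
T | F | F | T |     F     |     F     |             F             |       F       |     F     |             F             |   F   |      F       | F
T | F | F | F |     F     |     F     |             F             |       F       |     F     |             F             |   F   |      F       | F
F | T | T | T |     T     |     F     |             T             |       T       |     F     |             T             |   T   |      T       | F
F | T | T | F |     F     |     F     |             F             |       T       |     F     |             F             |   T   |      T       | F
F | T | F | T |     F     |     F     |             F             |       T       |     F     |             F             |   T   |      T       | F
F | T | F | F |     F     |     F     |             F             |       T       |     F     |             F             |   T   |      T       | F
F | F | T | T |     T     |     T     |             F             |       T       |     T     |             F             |   T   |      T       | F
F | F | T | F |     F     |     T     |             T             |       T       |     T     |             T             |   T   |      T       | F
F | F | F | T |     F     |     T     |             T             |       T       |     T     |             T             |   T   |      T       | F
F | F | F | F |     F     |     T     |             T             |       T       |     T     |             T             |   T   |      T       | F
Every row is F, so the formula is a contradiction.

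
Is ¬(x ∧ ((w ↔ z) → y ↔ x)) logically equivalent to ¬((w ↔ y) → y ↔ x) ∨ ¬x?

not equivalent

x  y  z  w  |  φ  ψ
T  T  T  T  |  F  F
T  T  T  F  |  F  F
T  T  F  T  |  F  F
T  T  F  F  |  F  F
T  F  T  T  |  T  F
T  F  T  F  |  F  T
T  F  F  T  |  F  F
T  F  F  F  |  T  T
F  T  T  T  |  T  T
F  T  T  F  |  T  T
F  T  F  T  |  T  T
F  T  F  F  |  T  T
F  F  T  T  |  T  T
F  F  T  F  |  T  T
F  F  F  T  |  T  T
F  F  F  F  |  T  T
The columns differ at x=T, y=F, z=T, w=T (φ=T, ψ=F), so they are not equivalent.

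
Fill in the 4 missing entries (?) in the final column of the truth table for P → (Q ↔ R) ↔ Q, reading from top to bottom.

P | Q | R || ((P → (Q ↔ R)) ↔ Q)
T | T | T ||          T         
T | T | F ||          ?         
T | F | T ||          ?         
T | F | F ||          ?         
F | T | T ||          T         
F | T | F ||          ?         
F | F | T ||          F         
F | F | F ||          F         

Row P=T, Q=T, R=F: (P → (Q ↔ R)) = F, so ((P → (Q ↔ R)) ↔ Q) = F.
Row P=T, Q=F, R=T: (P → (Q ↔ R)) = F, so ((P → (Q ↔ R)) ↔ Q) = T.
Row P=T, Q=F, R=F: (P → (Q ↔ R)) = T, so ((P → (Q ↔ R)) ↔ Q) = F.
Row P=F, Q=T, R=F: (P → (Q ↔ R)) = T, so ((P → (Q ↔ R)) ↔ Q) = T.

F, T, F, T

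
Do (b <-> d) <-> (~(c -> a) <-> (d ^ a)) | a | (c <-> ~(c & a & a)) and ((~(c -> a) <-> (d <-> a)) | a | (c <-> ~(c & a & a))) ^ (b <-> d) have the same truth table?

not equivalent

a | b | c | d || φ | ψ
1 | 1 | 1 | 1 || 1 | 0
1 | 1 | 1 | 0 || 0 | 1
1 | 1 | 0 | 1 || 1 | 0
1 | 1 | 0 | 0 || 0 | 1
1 | 0 | 1 | 1 || 0 | 1
1 | 0 | 1 | 0 || 1 | 0
1 | 0 | 0 | 1 || 0 | 1
1 | 0 | 0 | 0 || 1 | 0
0 | 1 | 1 | 1 || 1 | 0
0 | 1 | 1 | 0 || 0 | 1
0 | 1 | 0 | 1 || 0 | 0
0 | 1 | 0 | 0 || 0 | 0
0 | 0 | 1 | 1 || 0 | 1
0 | 0 | 1 | 0 || 1 | 0
0 | 0 | 0 | 1 || 1 | 1
0 | 0 | 0 | 0 || 1 | 1
The columns differ at a=1, b=1, c=1, d=1 (φ=1, ψ=0), so they are not equivalent.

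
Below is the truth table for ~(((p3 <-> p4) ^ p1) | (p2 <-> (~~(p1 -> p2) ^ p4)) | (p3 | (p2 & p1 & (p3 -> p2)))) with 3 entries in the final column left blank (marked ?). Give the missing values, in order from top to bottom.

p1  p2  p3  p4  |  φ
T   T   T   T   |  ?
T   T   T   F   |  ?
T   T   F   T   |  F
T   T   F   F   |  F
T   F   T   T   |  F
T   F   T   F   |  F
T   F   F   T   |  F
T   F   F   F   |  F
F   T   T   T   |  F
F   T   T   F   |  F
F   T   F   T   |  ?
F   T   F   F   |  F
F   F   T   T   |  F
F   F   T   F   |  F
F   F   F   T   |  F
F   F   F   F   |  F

Row p1=T, p2=T, p3=T, p4=T: ((p3 <-> p4) ^ p1) = F, (p2 <-> (~~(p1 -> p2) ^ p4)) = F, (p3 | (p2 & p1 & (p3 -> p2))) = T, (((p3 <-> p4) ^ p1) | (p2 <-> (~~(p1 -> p2) ^ p4)) | (p3 | (p2 & p1 & (p3 -> p2)))) = T, so the formula = F.
Row p1=T, p2=T, p3=T, p4=F: ((p3 <-> p4) ^ p1) = T, (p2 <-> (~~(p1 -> p2) ^ p4)) = T, (p3 | (p2 & p1 & (p3 -> p2))) = T, (((p3 <-> p4) ^ p1) | (p2 <-> (~~(p1 -> p2) ^ p4)) | (p3 | (p2 & p1 & (p3 -> p2)))) = T, so the formula = F.
Row p1=F, p2=T, p3=F, p4=T: ((p3 <-> p4) ^ p1) = F, (p2 <-> (~~(p1 -> p2) ^ p4)) = F, (p3 | (p2 & p1 & (p3 -> p2))) = F, (((p3 <-> p4) ^ p1) | (p2 <-> (~~(p1 -> p2) ^ p4)) | (p3 | (p2 & p1 & (p3 -> p2)))) = F, so the formula = T.

F, F, T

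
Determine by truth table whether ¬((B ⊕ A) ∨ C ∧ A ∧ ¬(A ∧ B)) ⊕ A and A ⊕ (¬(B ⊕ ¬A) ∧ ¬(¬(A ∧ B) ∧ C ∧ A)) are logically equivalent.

not equivalent

A | B | C | φ | ψ
- | - | - | - | -
T | T | T | F | T
T | T | F | F | T
T | F | T | T | T
T | F | F | T | F
F | T | T | F | T
F | T | F | F | T
F | F | T | T | F
F | F | F | T | F
The columns differ at A=T, B=T, C=T (φ=F, ψ=T), so they are not equivalent.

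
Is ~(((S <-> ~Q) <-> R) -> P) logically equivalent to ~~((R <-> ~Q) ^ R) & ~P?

  P   |   Q   |   R   |   S   ||   φ   |   ψ  
 True |  True |  True |  True || False | False
 True |  True |  True | False || False | False
 True |  True | False |  True || False | False
 True |  True | False | False || False | False
 True | False |  True |  True || False | False
 True | False |  True | False || False | False
 True | False | False |  True || False | False
 True | False | False | False || False | False
False |  True |  True |  True || False |  True
False |  True |  True | False ||  True |  True
False |  True | False |  True ||  True |  True
False |  True | False | False || False |  True
False | False |  True |  True ||  True | False
False | False |  True | False || False | False
False | False | False |  True || False | False
False | False | False | False ||  True | False
The columns differ at P=False, Q=True, R=True, S=True (φ=False, ψ=True), so they are not equivalent.

not equivalent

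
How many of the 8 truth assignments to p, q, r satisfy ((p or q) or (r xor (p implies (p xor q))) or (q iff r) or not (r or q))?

p  q  r  |  φ
1  1  1  |  1
1  1  0  |  1
1  0  1  |  1
1  0  0  |  1
0  1  1  |  1
0  1  0  |  1
0  0  1  |  0
0  0  0  |  1
The formula is true on 7 of the 8 rows.

7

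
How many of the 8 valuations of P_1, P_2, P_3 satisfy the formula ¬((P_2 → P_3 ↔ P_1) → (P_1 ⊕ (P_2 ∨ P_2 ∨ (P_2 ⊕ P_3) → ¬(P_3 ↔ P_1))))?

2

P_1 | P_2 | P_3 | φ
--- | --- | --- | -
 1  |  1  |  1  | 0
 1  |  1  |  0  | 0
 1  |  0  |  1  | 0
 1  |  0  |  0  | 1
 0  |  1  |  1  | 0
 0  |  1  |  0  | 1
 0  |  0  |  1  | 0
 0  |  0  |  0  | 0
The formula is true on 2 of the 8 rows.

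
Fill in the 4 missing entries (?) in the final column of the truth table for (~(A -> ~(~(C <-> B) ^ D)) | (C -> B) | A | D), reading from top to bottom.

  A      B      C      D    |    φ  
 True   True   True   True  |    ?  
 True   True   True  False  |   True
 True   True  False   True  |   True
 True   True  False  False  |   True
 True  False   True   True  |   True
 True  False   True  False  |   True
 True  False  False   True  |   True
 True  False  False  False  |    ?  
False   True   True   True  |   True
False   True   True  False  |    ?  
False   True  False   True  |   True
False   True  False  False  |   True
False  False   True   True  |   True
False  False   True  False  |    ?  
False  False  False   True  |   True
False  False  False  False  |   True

True, True, True, False

Row A=True, B=True, C=True, D=True: ~(A -> ~(~(C <-> B) ^ D)) = True, (C -> B) = True, so the formula = True.
Row A=True, B=False, C=False, D=False: ~(A -> ~(~(C <-> B) ^ D)) = False, (C -> B) = True, so the formula = True.
Row A=False, B=True, C=True, D=False: ~(A -> ~(~(C <-> B) ^ D)) = False, (C -> B) = True, so the formula = True.
Row A=False, B=False, C=True, D=False: ~(A -> ~(~(C <-> B) ^ D)) = False, (C -> B) = False, so the formula = False.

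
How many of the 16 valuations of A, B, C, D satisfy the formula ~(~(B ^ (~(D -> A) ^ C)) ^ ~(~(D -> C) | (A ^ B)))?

10

  A      B      C      D       (D -> A)  ~(D -> A)  (~(D -> A) ^ C)  (B ^ (~(D -> A) ^ C))  ~(B ^ (~(D -> A) ^ C))  (D -> C)  ~(D -> C)  (A ^ B)  (~(D -> C) | (A ^ B))  ~(~(D -> C) | (A ^ B))    φ  
 True   True   True   True       True      False          True               False                   True             True      False     False           False                   True            True
 True   True   True  False       True      False          True               False                   True             True      False     False           False                   True            True
 True   True  False   True       True      False         False                True                  False            False       True     False            True                  False            True
 True   True  False  False       True      False         False                True                  False             True      False     False           False                   True           False
 True  False   True   True       True      False          True                True                  False             True      False      True            True                  False            True
 True  False   True  False       True      False          True                True                  False             True      False      True            True                  False            True
 True  False  False   True       True      False         False               False                   True            False       True      True            True                  False           False
 True  False  False  False       True      False         False               False                   True             True      False      True            True                  False           False
False   True   True   True      False       True         False                True                  False             True      False      True            True                  False            True
False   True   True  False       True      False          True               False                   True             True      False      True            True                  False           False
False   True  False   True      False       True          True               False                   True            False       True      True            True                  False           False
False   True  False  False       True      False         False                True                  False             True      False      True            True                  False            True
False  False   True   True      False       True         False               False                   True             True      False     False           False                   True            True
False  False   True  False       True      False          True                True                  False             True      False     False           False                   True           False
False  False  False   True      False       True          True                True                  False            False       True     False            True                  False            True
False  False  False  False       True      False         False               False                   True             True      False     False           False                   True            True
The formula is true on 10 of the 16 rows.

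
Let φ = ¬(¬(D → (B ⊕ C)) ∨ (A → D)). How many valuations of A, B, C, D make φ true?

A  B  C  D  |  (B ⊕ C)  (D → (B ⊕ C))  ¬(D → (B ⊕ C))  (A → D)  (¬(D → (B ⊕ C)) ∨ (A → D))  ¬(¬(D → (B ⊕ C)) ∨ (A → D))
0  0  0  0  |     0           1              0            1                 1                            0             
0  0  0  1  |     0           0              1            1                 1                            0             
0  0  1  0  |     1           1              0            1                 1                            0             
0  0  1  1  |     1           1              0            1                 1                            0             
0  1  0  0  |     1           1              0            1                 1                            0             
0  1  0  1  |     1           1              0            1                 1                            0             
0  1  1  0  |     0           1              0            1                 1                            0             
0  1  1  1  |     0           0              1            1                 1                            0             
1  0  0  0  |     0           1              0            0                 0                            1             
1  0  0  1  |     0           0              1            1                 1                            0             
1  0  1  0  |     1           1              0            0                 0                            1             
1  0  1  1  |     1           1              0            1                 1                            0             
1  1  0  0  |     1           1              0            0                 0                            1             
1  1  0  1  |     1           1              0            1                 1                            0             
1  1  1  0  |     0           1              0            0                 0                            1             
1  1  1  1  |     0           0              1            1                 1                            0             
The formula is true on 4 of the 16 rows.

4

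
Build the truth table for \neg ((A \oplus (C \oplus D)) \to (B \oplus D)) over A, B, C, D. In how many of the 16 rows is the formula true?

A | B | C | D | φ
- | - | - | - | -
1 | 1 | 1 | 1 | 1
1 | 1 | 1 | 0 | 0
1 | 1 | 0 | 1 | 0
1 | 1 | 0 | 0 | 0
1 | 0 | 1 | 1 | 0
1 | 0 | 1 | 0 | 0
1 | 0 | 0 | 1 | 0
1 | 0 | 0 | 0 | 1
0 | 1 | 1 | 1 | 0
0 | 1 | 1 | 0 | 0
0 | 1 | 0 | 1 | 1
0 | 1 | 0 | 0 | 0
0 | 0 | 1 | 1 | 0
0 | 0 | 1 | 0 | 1
0 | 0 | 0 | 1 | 0
0 | 0 | 0 | 0 | 0
The formula is true on 4 of the 16 rows.

4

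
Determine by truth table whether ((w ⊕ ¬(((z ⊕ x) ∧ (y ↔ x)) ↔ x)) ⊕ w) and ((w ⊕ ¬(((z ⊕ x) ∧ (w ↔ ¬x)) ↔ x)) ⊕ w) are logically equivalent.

not equivalent

x  y  z  w  |  φ  ψ
0  0  0  0  |  0  0
0  0  0  1  |  0  0
0  0  1  0  |  1  0
0  0  1  1  |  1  1
0  1  0  0  |  0  0
0  1  0  1  |  0  0
0  1  1  0  |  0  0
0  1  1  1  |  0  1
1  0  0  0  |  1  0
1  0  0  1  |  1  1
1  0  1  0  |  1  1
1  0  1  1  |  1  1
1  1  0  0  |  0  0
1  1  0  1  |  0  1
1  1  1  0  |  1  1
1  1  1  1  |  1  1
The columns differ at x=0, y=0, z=1, w=0 (φ=1, ψ=0), so they are not equivalent.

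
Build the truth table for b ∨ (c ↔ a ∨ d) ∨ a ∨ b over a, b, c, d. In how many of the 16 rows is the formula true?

a | b | c | d || (a ∨ d) | (c ↔ (a ∨ d)) | ((c ↔ (a ∨ d)) ∨ a ∨ b) | (b ∨ ((c ↔ (a ∨ d)) ∨ a ∨ b))
T | T | T | T ||    T    |       T       |            T            |               T              
T | T | T | F ||    T    |       T       |            T            |               T              
T | T | F | T ||    T    |       F       |            T            |               T              
T | T | F | F ||    T    |       F       |            T            |               T              
T | F | T | T ||    T    |       T       |            T            |               T              
T | F | T | F ||    T    |       T       |            T            |               T              
T | F | F | T ||    T    |       F       |            T            |               T              
T | F | F | F ||    T    |       F       |            T            |               T              
F | T | T | T ||    T    |       T       |            T            |               T              
F | T | T | F ||    F    |       F       |            T            |               T              
F | T | F | T ||    T    |       F       |            T            |               T              
F | T | F | F ||    F    |       T       |            T            |               T              
F | F | T | T ||    T    |       T       |            T            |               T              
F | F | T | F ||    F    |       F       |            F            |               F              
F | F | F | T ||    T    |       F       |            F            |               F              
F | F | F | F ||    F    |       T       |            T            |               T              
The formula is true on 14 of the 16 rows.

14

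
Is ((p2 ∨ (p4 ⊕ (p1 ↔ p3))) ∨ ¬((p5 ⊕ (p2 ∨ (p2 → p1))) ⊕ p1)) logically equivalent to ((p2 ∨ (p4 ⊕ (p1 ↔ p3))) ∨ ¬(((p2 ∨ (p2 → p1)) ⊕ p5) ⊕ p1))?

  p1  |   p2  |   p3  |   p4  |   p5  |   φ   |   ψ  
----- | ----- | ----- | ----- | ----- | ----- | -----
False | False | False | False | False |  True |  True
False | False | False | False |  True |  True |  True
False | False | False |  True | False | False | False
False | False | False |  True |  True |  True |  True
False | False |  True | False | False | False | False
False | False |  True | False |  True |  True |  True
False | False |  True |  True | False |  True |  True
False | False |  True |  True |  True |  True |  True
False |  True | False | False | False |  True |  True
False |  True | False | False |  True |  True |  True
False |  True | False |  True | False |  True |  True
False |  True | False |  True |  True |  True |  True
False |  True |  True | False | False |  True |  True
False |  True |  True | False |  True |  True |  True
False |  True |  True |  True | False |  True |  True
False |  True |  True |  True |  True |  True |  True
 True | False | False | False | False |  True |  True
 True | False | False | False |  True | False | False
 True | False | False |  True | False |  True |  True
 True | False | False |  True |  True |  True |  True
 True | False |  True | False | False |  True |  True
 True | False |  True | False |  True |  True |  True
 True | False |  True |  True | False |  True |  True
 True | False |  True |  True |  True | False | False
 True |  True | False | False | False |  True |  True
 True |  True | False | False |  True |  True |  True
 True |  True | False |  True | False |  True |  True
 True |  True | False |  True |  True |  True |  True
 True |  True |  True | False | False |  True |  True
 True |  True |  True | False |  True |  True |  True
 True |  True |  True |  True | False |  True |  True
 True |  True |  True |  True |  True |  True |  True
The columns for φ and ψ agree on every row, so they are logically equivalent.

equivalent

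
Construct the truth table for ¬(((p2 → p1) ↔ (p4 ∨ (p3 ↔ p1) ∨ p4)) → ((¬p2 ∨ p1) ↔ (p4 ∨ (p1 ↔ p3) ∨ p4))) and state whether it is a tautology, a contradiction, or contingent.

contradiction

p1 | p2 | p3 | p4 || φ
F  | F  | F  | F  || F
F  | F  | F  | T  || F
F  | F  | T  | F  || F
F  | F  | T  | T  || F
F  | T  | F  | F  || F
F  | T  | F  | T  || F
F  | T  | T  | F  || F
F  | T  | T  | T  || F
T  | F  | F  | F  || F
T  | F  | F  | T  || F
T  | F  | T  | F  || F
T  | F  | T  | T  || F
T  | T  | F  | F  || F
T  | T  | F  | T  || F
T  | T  | T  | F  || F
T  | T  | T  | T  || F
Every row is F, so the formula is a contradiction.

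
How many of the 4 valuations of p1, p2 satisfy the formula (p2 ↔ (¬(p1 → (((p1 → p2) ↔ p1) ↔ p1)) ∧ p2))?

  p1     p2   |  (p1 → p2)  ((p1 → p2) ↔ p1)  (((p1 → p2) ↔ p1) ↔ p1)    φ  
 True   True  |     True          True                  True           False
 True  False  |    False         False                 False            True
False   True  |     True         False                  True           False
False  False  |     True         False                  True            True
The formula is true on 2 of the 4 rows.

2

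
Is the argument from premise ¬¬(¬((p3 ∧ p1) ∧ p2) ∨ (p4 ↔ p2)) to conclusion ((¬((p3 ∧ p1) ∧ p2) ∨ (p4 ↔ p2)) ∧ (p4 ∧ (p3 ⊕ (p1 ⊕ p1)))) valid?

p1 | p2 | p3 | p4 | φ | ψ
-- | -- | -- | -- | - | -
T  | T  | T  | T  | T | T
T  | T  | T  | F  | F | F
T  | T  | F  | T  | T | F
T  | T  | F  | F  | T | F
T  | F  | T  | T  | T | T
T  | F  | T  | F  | T | F
T  | F  | F  | T  | T | F
T  | F  | F  | F  | T | F
F  | T  | T  | T  | T | T
F  | T  | T  | F  | T | F
F  | T  | F  | T  | T | F
F  | T  | F  | F  | T | F
F  | F  | T  | T  | T | T
F  | F  | T  | F  | T | F
F  | F  | F  | T  | T | F
F  | F  | F  | F  | T | F
At p1=T, p2=T, p3=F, p4=T we have φ true but ψ false, so φ does not entail ψ.

no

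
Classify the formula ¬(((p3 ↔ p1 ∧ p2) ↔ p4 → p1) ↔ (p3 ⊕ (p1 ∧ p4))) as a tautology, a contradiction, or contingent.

p1 | p2 | p3 | p4 | φ
-- | -- | -- | -- | -
F  | F  | F  | F  | T
F  | F  | F  | T  | F
F  | F  | T  | F  | T
F  | F  | T  | T  | F
F  | T  | F  | F  | T
F  | T  | F  | T  | F
F  | T  | T  | F  | T
F  | T  | T  | T  | F
T  | F  | F  | F  | T
T  | F  | F  | T  | F
T  | F  | T  | F  | T
T  | F  | T  | T  | F
T  | T  | F  | F  | F
T  | T  | F  | T  | T
T  | T  | T  | F  | F
T  | T  | T  | T  | T
8 of 16 rows are T, so the formula is contingent.

contingent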